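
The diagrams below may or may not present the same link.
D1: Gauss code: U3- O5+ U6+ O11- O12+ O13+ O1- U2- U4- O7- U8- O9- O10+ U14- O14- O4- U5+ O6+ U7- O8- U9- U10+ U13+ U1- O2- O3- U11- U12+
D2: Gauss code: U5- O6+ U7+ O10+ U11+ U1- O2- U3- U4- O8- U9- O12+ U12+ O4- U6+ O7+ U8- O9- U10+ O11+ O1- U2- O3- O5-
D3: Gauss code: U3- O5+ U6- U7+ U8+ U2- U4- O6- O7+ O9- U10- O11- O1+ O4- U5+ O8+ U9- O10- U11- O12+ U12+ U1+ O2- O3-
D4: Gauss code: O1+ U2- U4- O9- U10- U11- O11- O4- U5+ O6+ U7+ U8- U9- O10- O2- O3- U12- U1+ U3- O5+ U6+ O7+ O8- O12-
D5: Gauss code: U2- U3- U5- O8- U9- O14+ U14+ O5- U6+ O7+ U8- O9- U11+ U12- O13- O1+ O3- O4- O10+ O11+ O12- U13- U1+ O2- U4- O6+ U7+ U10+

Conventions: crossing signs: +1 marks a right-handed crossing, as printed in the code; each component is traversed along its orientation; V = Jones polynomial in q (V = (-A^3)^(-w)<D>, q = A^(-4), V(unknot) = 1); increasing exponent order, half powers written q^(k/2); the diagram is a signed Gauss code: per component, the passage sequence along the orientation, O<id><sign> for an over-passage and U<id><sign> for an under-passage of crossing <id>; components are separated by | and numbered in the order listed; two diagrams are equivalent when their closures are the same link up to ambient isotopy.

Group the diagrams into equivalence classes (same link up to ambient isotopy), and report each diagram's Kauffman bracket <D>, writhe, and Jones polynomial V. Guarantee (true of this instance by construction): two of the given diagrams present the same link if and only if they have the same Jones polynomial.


grouping into links: {D1, D2, D3, D4, D5}
V(D1) = 1  (w -4, c 14, <D> = A^-12)
V(D2) = 1  (w -2, c 12, <D> = A^-6)
V(D3) = 1  (w -2, c 12, <D> = A^-6)
V(D4) = 1  [12 crossings, <D> = A^-12, w = -4]
V(D5) = 1  (w -2, c 14, <D> = A^-6)
why: one V(q) for all 5 diagrams — one class (guaranteed)


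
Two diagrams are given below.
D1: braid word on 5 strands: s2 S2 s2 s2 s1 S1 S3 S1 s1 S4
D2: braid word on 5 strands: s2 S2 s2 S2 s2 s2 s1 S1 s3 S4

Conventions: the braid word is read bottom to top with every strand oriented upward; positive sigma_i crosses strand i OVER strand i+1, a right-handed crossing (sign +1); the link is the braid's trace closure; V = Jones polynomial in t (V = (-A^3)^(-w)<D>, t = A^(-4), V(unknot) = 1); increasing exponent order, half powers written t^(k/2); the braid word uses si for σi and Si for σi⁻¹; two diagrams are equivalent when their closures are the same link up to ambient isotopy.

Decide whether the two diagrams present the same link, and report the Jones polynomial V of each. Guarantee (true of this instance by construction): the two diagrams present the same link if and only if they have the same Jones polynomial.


equivalent: yes
D1 (bracket A^-12 + A^-8 + A^-4 + 1; 10 crossings at w = 0): V = 1 + t + t^2 + t^3
V(D2) = 1 + t + t^2 + t^3  (w +2, c 10, <D> = A^-6 + A^-2 + A^2 + A^6)
key observation: D2 (10 crossings) and D1 (10) are Markov-related braid presentations


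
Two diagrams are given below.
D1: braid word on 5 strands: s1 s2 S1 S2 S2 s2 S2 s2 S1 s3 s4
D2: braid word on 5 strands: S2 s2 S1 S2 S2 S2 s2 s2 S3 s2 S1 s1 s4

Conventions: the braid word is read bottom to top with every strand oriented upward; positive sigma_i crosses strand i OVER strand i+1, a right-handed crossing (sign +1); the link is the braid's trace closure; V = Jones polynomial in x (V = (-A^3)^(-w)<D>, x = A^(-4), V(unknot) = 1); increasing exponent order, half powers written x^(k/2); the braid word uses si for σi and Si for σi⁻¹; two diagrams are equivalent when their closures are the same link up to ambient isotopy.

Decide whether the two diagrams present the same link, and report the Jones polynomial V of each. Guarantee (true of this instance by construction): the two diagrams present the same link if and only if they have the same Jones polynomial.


same link: yes
V(D1) = -x^(-1/2) - x^(1/2)  [11 crossings, <D> = A + A^5, w = +1]
V(D2) = -x^(-1/2) - x^(1/2)  [13 crossings, <D> = A^-5 + A^-1, w = -1]
insight: D2 (13 crossings) and D1 (11) are Markov-related braid presentations


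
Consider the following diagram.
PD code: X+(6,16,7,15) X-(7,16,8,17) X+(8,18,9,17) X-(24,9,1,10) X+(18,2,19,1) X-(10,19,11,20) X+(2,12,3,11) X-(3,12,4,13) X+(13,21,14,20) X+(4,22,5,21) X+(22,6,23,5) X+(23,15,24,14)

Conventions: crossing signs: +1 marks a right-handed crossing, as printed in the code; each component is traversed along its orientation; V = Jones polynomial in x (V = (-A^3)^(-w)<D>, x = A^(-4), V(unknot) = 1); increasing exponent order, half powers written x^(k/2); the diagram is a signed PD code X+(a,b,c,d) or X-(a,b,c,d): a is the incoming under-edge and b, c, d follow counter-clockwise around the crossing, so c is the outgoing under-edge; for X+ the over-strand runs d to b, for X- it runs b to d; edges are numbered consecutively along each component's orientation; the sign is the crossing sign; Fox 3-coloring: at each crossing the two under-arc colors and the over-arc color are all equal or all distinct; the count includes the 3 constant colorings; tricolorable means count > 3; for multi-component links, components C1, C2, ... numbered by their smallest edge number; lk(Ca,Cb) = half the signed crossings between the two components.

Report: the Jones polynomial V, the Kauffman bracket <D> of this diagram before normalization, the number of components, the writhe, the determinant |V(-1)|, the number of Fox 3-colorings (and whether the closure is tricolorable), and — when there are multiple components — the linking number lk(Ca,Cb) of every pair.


V = x + x^3 - x^4
<D> = -A^-4 + 1 + A^8 (w = +4)
1 component over 12 crossings, w = +4
9 Fox colorings among 3^12, |V(-1)| = 3: tricolorable
why: the span of V is 3, forcing >= 3 crossings in any diagram


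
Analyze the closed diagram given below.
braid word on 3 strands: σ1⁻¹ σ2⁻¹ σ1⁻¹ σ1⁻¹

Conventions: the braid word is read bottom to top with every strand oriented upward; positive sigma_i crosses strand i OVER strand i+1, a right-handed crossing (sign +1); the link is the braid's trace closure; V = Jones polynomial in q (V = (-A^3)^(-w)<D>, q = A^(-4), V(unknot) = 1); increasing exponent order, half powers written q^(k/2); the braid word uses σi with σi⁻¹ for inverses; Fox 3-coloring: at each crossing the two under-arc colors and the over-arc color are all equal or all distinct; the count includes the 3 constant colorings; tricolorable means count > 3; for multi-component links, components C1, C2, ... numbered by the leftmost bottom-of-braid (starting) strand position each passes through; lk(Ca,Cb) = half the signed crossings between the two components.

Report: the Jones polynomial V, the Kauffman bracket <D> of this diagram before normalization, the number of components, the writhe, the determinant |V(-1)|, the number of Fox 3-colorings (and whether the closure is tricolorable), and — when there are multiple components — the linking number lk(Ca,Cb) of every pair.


Jones polynomial: V(q) = -q^-4 + q^-3 + q^-1
<D> = A^-8 + 1 - A^4; writhe -4
components 1, writhe -4 (4 crossings)
3-colorings: 9 of 3^4, det 3 — tricolorable
note: V spans 3 powers of q: at least 3 crossings in any diagram


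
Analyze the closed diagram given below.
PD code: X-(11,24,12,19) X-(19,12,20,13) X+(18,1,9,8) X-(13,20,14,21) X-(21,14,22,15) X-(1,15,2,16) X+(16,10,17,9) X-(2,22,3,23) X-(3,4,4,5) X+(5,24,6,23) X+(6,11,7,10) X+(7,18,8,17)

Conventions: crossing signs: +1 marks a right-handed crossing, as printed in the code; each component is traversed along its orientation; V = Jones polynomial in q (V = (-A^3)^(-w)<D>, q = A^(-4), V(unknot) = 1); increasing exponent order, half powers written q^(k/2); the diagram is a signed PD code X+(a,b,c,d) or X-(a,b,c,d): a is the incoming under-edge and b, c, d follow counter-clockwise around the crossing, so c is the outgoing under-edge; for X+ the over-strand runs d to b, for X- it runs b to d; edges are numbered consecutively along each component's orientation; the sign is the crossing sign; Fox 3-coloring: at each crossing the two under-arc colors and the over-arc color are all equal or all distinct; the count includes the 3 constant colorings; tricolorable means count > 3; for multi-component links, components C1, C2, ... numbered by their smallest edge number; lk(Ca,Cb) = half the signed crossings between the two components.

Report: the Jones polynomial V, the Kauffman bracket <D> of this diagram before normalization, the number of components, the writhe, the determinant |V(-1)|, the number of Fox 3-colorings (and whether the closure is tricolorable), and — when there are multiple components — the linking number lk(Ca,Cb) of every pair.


V(q) = q^-5 - q^-4 + 2q^-3 - q^-2 + 2q^-1 + q
bracket: A^-10 + 2A^-2 - A^2 + 2A^6 - A^10 + A^14, w = -2
3 components, writhe -2, over 12 crossings
lk(C1,C2) = +1
linking number lk(C1,C3) = 0
lk(C2,C3): -2
det 8, colorings 3 of 3^12 — not tricolorable
observation: summing lk over 3 pairs gives -1


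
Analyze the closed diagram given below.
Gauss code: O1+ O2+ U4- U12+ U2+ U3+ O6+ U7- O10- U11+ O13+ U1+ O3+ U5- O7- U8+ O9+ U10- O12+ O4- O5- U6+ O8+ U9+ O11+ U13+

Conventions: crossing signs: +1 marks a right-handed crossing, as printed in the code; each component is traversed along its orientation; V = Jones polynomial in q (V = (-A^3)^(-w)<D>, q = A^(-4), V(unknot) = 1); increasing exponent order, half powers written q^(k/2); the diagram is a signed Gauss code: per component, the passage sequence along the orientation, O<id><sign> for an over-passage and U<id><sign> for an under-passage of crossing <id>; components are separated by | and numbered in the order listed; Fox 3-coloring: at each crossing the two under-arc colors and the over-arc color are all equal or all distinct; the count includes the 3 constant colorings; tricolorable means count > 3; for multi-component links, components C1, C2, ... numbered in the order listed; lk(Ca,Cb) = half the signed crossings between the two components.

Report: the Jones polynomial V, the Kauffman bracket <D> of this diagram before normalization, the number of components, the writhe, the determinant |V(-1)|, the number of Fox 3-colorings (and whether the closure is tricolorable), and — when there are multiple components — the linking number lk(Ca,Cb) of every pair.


V(q) = -q^-1 + 3 - 4q + 7q^2 - 8q^3 + 9q^4 - 9q^5 + 7q^6 - 5q^7 + 3q^8 - q^9
bracket: A^-21 - 3A^-17 + 5A^-13 - 7A^-9 + 9A^-5 - 9A^-1 + 8A^3 - 7A^7 + 4A^11 - 3A^15 + A^19, w = +5
1 component, writhe +5, over 13 crossings
det 57, colorings 9 of 3^13 — tricolorable
observation: the span of V is 10, forcing >= 10 crossings in any diagram


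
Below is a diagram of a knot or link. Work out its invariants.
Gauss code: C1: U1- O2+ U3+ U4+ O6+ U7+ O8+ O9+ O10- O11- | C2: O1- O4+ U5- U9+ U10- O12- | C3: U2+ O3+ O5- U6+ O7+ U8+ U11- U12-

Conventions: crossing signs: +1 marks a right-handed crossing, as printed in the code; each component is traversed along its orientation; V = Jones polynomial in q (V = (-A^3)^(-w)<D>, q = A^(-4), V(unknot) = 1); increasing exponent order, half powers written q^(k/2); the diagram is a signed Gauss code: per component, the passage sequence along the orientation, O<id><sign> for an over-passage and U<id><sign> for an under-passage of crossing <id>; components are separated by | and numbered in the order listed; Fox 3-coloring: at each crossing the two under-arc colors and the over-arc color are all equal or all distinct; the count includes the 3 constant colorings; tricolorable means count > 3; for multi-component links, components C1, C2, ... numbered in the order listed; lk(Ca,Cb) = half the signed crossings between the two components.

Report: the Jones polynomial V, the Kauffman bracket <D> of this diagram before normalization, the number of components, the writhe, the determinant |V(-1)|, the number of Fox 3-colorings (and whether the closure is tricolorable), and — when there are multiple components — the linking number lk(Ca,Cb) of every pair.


Jones polynomial: V(q) = q^-1 + 2q - q^2 + 2q^3 - q^4 + q^5
<D> = A^-14 - A^-10 + 2A^-6 - A^-2 + 2A^2 + A^10; writhe +2
components 3, writhe +2 (12 crossings)
linking number lk(C1,C2) = 0
lk(C1,C3): +2
lk(C2,C3) = -1
3-colorings: 3 of 3^12, det 8 — not tricolorable
note: the span of V is 6, within the link bound 12 + 3 - 1


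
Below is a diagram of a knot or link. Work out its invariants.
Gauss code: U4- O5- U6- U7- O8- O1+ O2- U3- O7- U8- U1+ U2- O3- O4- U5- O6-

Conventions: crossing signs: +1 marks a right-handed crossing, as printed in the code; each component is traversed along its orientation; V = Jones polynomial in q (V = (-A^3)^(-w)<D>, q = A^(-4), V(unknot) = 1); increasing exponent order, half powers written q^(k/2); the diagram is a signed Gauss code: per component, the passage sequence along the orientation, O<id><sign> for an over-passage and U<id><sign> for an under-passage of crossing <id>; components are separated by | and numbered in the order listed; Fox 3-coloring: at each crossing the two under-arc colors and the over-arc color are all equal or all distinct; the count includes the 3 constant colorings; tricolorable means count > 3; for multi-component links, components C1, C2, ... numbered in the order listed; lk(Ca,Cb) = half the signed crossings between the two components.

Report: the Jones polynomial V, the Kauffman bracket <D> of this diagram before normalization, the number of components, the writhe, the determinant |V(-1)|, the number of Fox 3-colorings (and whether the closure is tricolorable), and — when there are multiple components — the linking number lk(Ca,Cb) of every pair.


V = q^-8 - 2q^-7 + q^-6 - 2q^-5 + 2q^-4 + q^-2
<D> = A^-10 + 2A^-2 - 2A^2 + A^6 - 2A^10 + A^14 (w = -6)
1 component over 8 crossings, w = -6
27 Fox colorings among 3^8, |V(-1)| = 9: tricolorable
why: det 9 = |V(-1)|; divisible by 3, so tricolorable


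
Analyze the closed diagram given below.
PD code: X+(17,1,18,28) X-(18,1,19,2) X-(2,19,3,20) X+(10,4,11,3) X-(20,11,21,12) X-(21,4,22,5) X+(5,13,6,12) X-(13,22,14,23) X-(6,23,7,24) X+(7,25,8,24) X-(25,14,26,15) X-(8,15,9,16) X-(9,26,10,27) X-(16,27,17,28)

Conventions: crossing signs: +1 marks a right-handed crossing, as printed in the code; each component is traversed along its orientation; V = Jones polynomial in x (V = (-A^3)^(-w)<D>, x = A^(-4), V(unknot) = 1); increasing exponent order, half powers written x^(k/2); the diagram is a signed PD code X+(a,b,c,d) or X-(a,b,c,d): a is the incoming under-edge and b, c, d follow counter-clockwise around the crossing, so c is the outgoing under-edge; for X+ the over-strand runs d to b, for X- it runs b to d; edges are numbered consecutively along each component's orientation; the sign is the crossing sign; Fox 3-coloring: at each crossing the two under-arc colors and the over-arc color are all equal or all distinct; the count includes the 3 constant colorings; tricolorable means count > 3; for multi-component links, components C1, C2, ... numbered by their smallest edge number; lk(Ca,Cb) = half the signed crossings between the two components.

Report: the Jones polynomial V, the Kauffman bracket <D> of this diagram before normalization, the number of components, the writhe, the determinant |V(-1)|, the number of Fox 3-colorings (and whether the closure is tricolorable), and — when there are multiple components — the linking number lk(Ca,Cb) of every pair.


Jones polynomial: V(x) = -x^-9 + x^-8 - 2x^-7 + 3x^-6 - 2x^-5 + 2x^-4 - x^-3 + x^-2
<D> = A^-10 - A^-6 + 2A^-2 - 2A^2 + 3A^6 - 2A^10 + A^14 - A^18; writhe -6
components 1, writhe -6 (14 crossings)
3-colorings: 3 of 3^14, det 13 — not tricolorable
note: w = -6 (over 14 crossings) is diagram-only; (-A^3)^(6) removes it from V


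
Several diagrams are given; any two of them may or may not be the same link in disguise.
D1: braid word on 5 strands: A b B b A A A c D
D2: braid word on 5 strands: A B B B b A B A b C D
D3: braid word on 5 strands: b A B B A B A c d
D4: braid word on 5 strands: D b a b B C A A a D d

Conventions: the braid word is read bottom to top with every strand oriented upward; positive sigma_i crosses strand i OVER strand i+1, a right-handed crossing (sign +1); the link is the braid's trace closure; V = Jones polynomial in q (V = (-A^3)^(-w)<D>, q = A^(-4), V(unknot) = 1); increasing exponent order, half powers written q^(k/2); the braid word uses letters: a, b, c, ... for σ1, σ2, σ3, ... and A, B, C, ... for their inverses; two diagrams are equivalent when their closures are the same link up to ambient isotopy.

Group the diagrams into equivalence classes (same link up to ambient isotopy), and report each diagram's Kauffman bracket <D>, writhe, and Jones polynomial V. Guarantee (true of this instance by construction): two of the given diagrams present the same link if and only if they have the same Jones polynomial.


equivalence classes: {D1} | {D2, D3} | {D4}
D1 (bracket A^-3 + A^5 - A^9 + A^13; 9 crossings at w = -3): V = -q^(-11/2) + q^(-9/2) - q^(-7/2) - q^(-3/2)
D2 (bracket A^-15 + 2A^-7 - A^-3 + A - A^5; 11 crossings at w = -7): V = q^(-13/2) - q^(-11/2) + q^(-9/2) - 2q^(-7/2) - q^(-3/2)
D3 (bracket A^-3 + 2A^5 - A^9 + A^13 - A^17; 9 crossings at w = -3): V = q^(-13/2) - q^(-11/2) + q^(-9/2) - 2q^(-7/2) - q^(-3/2)
V(D4) = -q^(-1/2) - q^(1/2)  (w -1, c 11, <D> = A^-5 + A^-1)
key observation: V(q) takes 3 values over 4 diagrams, fixing the grouping


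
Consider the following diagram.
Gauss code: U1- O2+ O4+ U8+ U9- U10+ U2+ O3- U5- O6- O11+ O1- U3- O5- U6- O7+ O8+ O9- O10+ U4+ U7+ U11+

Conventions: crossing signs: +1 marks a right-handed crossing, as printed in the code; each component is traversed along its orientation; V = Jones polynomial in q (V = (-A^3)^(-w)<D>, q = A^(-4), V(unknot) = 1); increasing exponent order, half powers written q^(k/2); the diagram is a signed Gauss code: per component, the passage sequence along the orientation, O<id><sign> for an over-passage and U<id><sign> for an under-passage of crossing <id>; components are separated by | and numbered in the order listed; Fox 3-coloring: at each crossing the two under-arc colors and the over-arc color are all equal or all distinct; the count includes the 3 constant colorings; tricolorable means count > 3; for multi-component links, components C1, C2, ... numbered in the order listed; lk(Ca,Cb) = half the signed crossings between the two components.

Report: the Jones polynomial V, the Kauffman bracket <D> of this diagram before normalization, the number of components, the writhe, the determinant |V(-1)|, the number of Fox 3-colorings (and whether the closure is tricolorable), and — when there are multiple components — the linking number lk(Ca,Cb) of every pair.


Jones polynomial: V(q) = -q^-3 + q^-2 - q^-1 + 3 - q + q^2 - q^3
<D> = A^-9 - A^-5 + A^-1 - 3A^3 + A^7 - A^11 + A^15; writhe +1
components 1, writhe +1 (11 crossings)
3-colorings: 27 of 3^11, det 9 — tricolorable
note: the span of V is 6, forcing >= 6 crossings in any diagram


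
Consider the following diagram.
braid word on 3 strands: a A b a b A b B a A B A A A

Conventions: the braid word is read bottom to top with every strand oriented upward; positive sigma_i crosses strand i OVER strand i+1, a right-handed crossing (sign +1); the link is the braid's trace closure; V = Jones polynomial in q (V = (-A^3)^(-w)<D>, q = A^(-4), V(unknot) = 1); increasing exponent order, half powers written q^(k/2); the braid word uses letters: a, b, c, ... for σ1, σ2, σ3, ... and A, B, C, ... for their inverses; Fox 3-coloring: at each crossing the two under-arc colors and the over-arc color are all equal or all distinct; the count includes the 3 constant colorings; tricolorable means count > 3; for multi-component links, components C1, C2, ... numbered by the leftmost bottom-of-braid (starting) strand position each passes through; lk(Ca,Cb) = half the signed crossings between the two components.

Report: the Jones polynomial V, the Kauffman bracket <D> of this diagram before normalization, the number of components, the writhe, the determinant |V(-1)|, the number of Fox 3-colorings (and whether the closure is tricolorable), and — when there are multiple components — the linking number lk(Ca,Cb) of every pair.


Jones polynomial: V(q) = q^-3 + q^-2 + q^-1 + 1
<D> = A^-6 + A^-2 + A^2 + A^6; writhe -2
components 3, writhe -2 (14 crossings)
linking number lk(C1,C2) = -1
lk(C1,C3): 0
lk(C2,C3) = 0
3-colorings: 9 of 3^14, det 0 — tricolorable
note: summing lk over 3 pairs gives -1


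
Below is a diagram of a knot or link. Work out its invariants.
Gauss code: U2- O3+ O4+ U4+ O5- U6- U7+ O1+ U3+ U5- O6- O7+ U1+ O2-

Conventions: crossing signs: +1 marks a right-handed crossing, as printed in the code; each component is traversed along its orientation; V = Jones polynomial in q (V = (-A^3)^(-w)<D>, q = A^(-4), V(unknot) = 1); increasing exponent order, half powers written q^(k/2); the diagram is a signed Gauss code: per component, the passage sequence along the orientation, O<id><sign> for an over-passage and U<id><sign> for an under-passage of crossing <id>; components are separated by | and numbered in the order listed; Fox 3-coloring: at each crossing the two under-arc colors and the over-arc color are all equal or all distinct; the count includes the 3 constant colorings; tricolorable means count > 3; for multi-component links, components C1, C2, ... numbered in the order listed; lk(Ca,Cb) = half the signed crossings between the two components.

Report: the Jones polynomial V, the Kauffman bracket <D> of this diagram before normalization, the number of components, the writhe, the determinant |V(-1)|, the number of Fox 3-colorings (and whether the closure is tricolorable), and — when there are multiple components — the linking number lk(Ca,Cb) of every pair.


Jones polynomial: V(q) = 1
<D> = -A^3; writhe +1
components 1, writhe +1 (7 crossings)
3-colorings: 3 of 3^7, det 1 — not tricolorable
note: det 1 = |V(-1)|; not divisible by 3, so not tricolorable


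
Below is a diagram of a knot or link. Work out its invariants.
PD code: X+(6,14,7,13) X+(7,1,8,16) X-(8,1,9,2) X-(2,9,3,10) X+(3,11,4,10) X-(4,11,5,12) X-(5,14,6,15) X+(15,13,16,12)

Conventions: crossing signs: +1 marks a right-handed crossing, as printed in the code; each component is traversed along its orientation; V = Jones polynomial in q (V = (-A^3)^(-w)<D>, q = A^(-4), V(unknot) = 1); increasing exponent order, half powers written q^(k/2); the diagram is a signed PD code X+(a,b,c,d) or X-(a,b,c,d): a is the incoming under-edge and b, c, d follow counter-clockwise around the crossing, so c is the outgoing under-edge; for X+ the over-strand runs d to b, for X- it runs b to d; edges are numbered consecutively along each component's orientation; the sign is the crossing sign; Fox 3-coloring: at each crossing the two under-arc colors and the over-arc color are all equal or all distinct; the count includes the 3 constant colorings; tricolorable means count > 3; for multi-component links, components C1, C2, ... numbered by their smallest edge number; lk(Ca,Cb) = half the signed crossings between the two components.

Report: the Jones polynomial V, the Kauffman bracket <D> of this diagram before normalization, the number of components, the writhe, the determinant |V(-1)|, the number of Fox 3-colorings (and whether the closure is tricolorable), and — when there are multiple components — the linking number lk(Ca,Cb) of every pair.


Jones polynomial: V(q) = 1
<D> = 1; writhe 0
components 1, writhe 0 (8 crossings)
3-colorings: 3 of 3^8, det 1 — not tricolorable
note: w = 0 shifts under R1 moves; the (-A^3)^(0) factor cancels that in V


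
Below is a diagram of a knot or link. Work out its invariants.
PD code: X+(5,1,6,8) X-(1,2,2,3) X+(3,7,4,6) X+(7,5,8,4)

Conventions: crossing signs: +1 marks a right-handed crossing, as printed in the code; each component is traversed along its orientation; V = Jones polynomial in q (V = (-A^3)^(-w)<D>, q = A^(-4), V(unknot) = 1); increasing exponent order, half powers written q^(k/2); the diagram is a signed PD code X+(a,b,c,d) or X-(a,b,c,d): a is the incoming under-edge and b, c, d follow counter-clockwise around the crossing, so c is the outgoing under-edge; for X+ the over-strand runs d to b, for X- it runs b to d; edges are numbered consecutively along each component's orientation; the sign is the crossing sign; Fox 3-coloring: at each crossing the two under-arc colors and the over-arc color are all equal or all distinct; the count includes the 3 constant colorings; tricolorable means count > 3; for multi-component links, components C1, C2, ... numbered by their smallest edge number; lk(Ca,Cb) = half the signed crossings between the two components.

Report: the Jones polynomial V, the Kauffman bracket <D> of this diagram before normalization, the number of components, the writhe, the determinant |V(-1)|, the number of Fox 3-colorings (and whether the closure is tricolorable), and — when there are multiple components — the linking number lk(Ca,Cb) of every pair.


V(q) = q + q^3 - q^4
bracket: -A^-10 + A^-6 + A^2, w = +2
1 component, writhe +2, over 4 crossings
det 3, colorings 9 of 3^4 — tricolorable
observation: V spans 3 powers of q: at least 3 crossings in any diagram


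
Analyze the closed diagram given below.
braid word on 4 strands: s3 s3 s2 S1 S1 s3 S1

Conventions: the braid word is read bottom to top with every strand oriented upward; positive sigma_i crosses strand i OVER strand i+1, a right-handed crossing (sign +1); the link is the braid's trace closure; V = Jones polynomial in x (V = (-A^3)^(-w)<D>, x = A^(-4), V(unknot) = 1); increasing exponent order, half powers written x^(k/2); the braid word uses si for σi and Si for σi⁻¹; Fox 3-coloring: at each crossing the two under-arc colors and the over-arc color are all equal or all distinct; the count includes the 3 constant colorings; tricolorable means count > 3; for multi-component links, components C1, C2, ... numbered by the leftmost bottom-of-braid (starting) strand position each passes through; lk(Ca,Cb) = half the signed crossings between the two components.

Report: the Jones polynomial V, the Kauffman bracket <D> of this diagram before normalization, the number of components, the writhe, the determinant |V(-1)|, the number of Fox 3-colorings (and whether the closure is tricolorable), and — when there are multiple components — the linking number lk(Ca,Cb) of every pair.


Jones polynomial: V(x) = -x^-3 + x^-2 - x^-1 + 3 - x + x^2 - x^3
<D> = A^-9 - A^-5 + A^-1 - 3A^3 + A^7 - A^11 + A^15; writhe +1
components 1, writhe +1 (7 crossings)
3-colorings: 27 of 3^7, det 9 — tricolorable
note: w = +1 (over 7 crossings) is diagram-only; (-A^3)^(-1) removes it from V


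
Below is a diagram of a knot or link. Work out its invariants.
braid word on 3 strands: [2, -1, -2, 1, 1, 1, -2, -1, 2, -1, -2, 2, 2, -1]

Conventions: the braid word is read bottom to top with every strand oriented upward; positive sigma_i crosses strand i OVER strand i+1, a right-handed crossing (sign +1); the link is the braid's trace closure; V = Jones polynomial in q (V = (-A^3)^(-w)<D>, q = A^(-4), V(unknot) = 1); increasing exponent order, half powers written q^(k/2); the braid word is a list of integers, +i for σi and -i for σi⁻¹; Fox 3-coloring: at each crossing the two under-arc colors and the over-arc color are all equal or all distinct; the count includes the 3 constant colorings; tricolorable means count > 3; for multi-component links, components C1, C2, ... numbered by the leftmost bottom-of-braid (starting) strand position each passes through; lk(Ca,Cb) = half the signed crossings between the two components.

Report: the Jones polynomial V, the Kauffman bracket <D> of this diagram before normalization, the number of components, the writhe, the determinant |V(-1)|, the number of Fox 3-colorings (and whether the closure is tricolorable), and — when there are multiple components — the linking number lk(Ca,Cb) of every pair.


V(q) = q^-5 - 2q^-4 + 2q^-3 - 3q^-2 + 4q^-1 - 3 + 4q - 3q^2 + 2q^3 - 2q^4 + q^5
bracket: A^-20 - 2A^-16 + 2A^-12 - 3A^-8 + 4A^-4 - 3 + 4A^4 - 3A^8 + 2A^12 - 2A^16 + A^20, w = 0
1 component, writhe 0, over 14 crossings
det 27, colorings 27 of 3^14 — tricolorable
observation: V is palindromic (span 10, det 27): q -> 1/q fixes it; necessary, not sufficient, for amphichirality


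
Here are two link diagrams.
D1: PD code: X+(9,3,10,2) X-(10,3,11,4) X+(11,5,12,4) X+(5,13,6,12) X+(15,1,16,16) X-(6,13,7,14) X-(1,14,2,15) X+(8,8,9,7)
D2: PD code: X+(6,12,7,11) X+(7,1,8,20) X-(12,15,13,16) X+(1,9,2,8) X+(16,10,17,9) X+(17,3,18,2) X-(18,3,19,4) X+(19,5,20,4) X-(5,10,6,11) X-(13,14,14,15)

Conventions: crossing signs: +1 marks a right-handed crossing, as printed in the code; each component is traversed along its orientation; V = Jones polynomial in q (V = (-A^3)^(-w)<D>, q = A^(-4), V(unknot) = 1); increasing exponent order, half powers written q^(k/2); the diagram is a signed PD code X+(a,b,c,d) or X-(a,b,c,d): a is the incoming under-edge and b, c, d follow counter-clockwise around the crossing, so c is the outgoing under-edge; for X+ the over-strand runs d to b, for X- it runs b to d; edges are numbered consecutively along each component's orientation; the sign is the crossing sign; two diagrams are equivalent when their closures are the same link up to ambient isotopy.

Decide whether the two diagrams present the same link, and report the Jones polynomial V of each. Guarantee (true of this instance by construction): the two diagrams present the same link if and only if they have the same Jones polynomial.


same link: no
V(D1) = 1  [8 crossings, <D> = A^6, w = +2]
D2 (bracket -A^-10 + A^-6 + A^2; 10 crossings at w = +2): V = q + q^3 - q^4
note: 2 values of V(q) split the 2 diagrams


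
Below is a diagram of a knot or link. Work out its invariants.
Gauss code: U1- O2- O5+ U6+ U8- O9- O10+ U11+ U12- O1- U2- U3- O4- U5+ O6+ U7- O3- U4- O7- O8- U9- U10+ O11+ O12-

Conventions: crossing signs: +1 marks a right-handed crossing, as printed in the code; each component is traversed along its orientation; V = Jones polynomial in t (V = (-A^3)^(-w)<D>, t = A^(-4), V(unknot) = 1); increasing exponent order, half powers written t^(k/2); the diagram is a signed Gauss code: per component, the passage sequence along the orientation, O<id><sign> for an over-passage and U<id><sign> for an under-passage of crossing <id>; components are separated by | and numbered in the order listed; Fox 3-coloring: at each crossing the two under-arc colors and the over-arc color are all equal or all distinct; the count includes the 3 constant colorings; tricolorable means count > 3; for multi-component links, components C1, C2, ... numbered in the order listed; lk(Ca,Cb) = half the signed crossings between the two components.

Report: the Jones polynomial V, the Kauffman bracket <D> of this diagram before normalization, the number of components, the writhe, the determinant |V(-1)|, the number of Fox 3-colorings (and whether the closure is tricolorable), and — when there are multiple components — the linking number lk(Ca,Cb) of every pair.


V(t) = t^-7 - 2t^-6 + 2t^-5 - 3t^-4 + 3t^-3 - 2t^-2 + 2t^-1
bracket: 2A^-8 - 2A^-4 + 3 - 3A^4 + 2A^8 - 2A^12 + A^16, w = -4
1 component, writhe -4, over 12 crossings
det 15, colorings 9 of 3^12 — tricolorable
observation: the span of V is 6, forcing >= 6 crossings in any diagram


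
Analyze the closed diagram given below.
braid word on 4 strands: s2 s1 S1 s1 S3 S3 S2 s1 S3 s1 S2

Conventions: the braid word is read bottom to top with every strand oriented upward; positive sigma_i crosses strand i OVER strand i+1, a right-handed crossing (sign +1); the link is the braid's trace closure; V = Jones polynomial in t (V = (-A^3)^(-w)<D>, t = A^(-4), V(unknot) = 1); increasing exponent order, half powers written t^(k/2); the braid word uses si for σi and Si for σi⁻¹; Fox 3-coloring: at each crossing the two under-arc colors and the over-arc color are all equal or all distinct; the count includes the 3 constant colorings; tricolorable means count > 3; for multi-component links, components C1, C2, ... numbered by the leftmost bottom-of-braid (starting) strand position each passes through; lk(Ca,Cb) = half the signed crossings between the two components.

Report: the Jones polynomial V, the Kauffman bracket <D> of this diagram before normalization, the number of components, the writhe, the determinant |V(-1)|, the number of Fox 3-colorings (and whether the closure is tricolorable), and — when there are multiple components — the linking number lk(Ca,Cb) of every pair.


V = -t^-3 + t^-2 - t^-1 + 3 - t + t^2 - t^3
<D> = A^-15 - A^-11 + A^-7 - 3A^-3 + A - A^5 + A^9 (w = -1)
1 component over 11 crossings, w = -1
27 Fox colorings among 3^11, |V(-1)| = 9: tricolorable
why: w = -1 (over 11 crossings) is diagram-only; (-A^3)^(1) removes it from V


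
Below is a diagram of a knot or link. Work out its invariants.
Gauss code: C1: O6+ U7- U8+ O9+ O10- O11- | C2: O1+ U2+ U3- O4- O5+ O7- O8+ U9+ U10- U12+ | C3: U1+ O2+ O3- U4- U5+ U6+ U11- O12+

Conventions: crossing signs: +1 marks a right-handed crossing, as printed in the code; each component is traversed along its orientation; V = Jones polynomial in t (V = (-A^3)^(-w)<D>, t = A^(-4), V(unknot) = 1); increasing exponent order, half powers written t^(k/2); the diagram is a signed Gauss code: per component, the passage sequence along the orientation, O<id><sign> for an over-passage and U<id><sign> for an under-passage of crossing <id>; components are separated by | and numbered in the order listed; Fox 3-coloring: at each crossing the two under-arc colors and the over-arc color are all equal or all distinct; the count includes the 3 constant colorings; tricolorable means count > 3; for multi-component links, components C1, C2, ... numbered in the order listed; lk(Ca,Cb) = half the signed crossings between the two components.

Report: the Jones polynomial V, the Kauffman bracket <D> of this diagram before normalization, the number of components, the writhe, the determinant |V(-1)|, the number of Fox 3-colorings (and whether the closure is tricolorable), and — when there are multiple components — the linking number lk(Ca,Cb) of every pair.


V(t) = 1 + t + t^2 + t^3
bracket: A^-6 + A^-2 + A^2 + A^6, w = +2
3 components, writhe +2, over 12 crossings
lk(C1,C2) = 0
linking number lk(C1,C3) = 0
lk(C2,C3): +1
det 0, colorings 9 of 3^12 — tricolorable
observation: w = +2 shifts under R1 moves; the (-A^3)^(-2) factor cancels that in V


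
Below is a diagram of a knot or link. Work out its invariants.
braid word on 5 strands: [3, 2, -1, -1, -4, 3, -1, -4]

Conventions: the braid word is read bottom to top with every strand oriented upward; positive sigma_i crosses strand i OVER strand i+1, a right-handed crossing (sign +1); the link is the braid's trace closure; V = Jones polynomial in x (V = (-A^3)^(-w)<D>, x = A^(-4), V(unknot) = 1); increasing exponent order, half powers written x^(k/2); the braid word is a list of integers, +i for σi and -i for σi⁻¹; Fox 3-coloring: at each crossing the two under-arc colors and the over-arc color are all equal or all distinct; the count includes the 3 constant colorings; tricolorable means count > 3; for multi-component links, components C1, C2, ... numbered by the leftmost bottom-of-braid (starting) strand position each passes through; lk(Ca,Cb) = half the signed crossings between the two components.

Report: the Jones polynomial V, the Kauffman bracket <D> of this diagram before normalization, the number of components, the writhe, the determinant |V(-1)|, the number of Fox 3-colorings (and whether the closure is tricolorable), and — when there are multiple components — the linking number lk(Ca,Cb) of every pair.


V = -x^-6 + 2x^-5 - 2x^-4 + 3x^-3 - 3x^-2 + 2x^-1 - 1 + x
<D> = A^-10 - A^-6 + 2A^-2 - 3A^2 + 3A^6 - 2A^10 + 2A^14 - A^18 (w = -2)
1 component over 8 crossings, w = -2
9 Fox colorings among 3^8, |V(-1)| = 15: tricolorable
why: w = -2 shifts under R1 moves; the (-A^3)^(2) factor cancels that in V


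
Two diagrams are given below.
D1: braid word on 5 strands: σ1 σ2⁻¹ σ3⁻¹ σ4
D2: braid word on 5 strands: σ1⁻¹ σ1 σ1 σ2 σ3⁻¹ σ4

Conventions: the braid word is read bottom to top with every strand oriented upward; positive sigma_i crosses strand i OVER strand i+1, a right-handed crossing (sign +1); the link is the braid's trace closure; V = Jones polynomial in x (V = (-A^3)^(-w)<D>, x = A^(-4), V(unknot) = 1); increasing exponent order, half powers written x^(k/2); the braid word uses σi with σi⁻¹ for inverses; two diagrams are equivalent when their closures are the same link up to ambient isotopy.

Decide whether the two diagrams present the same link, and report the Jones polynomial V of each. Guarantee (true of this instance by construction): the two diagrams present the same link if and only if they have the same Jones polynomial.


same link: yes
V(D1) = 1  [4 crossings, <D> = 1, w = 0]
V(D2) = 1  (w +2, c 6, <D> = A^6)
note: all 2 diagrams share one V(x), hence one class


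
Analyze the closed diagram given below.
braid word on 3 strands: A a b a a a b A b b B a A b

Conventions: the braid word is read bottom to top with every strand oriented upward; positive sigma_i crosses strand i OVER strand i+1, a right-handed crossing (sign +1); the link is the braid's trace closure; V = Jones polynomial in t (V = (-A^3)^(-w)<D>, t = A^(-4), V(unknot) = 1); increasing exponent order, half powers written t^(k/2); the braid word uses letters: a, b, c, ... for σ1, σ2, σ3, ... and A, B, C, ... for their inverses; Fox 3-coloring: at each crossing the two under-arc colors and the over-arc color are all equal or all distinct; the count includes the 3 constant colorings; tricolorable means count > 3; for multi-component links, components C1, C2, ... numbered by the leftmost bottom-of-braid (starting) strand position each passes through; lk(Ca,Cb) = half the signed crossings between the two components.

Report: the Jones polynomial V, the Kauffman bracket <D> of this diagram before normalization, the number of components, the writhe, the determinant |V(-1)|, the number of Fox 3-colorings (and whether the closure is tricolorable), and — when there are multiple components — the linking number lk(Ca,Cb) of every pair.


V = t^2 - t^3 + 3t^4 - 3t^5 + 3t^6 - 3t^7 + 2t^8 - t^9
<D> = -A^-18 + 2A^-14 - 3A^-10 + 3A^-6 - 3A^-2 + 3A^2 - A^6 + A^10 (w = +6)
1 component over 14 crossings, w = +6
3 Fox colorings among 3^14, |V(-1)| = 17: not tricolorable
why: det 17 = |V(-1)|; not divisible by 3, so not tricolorable


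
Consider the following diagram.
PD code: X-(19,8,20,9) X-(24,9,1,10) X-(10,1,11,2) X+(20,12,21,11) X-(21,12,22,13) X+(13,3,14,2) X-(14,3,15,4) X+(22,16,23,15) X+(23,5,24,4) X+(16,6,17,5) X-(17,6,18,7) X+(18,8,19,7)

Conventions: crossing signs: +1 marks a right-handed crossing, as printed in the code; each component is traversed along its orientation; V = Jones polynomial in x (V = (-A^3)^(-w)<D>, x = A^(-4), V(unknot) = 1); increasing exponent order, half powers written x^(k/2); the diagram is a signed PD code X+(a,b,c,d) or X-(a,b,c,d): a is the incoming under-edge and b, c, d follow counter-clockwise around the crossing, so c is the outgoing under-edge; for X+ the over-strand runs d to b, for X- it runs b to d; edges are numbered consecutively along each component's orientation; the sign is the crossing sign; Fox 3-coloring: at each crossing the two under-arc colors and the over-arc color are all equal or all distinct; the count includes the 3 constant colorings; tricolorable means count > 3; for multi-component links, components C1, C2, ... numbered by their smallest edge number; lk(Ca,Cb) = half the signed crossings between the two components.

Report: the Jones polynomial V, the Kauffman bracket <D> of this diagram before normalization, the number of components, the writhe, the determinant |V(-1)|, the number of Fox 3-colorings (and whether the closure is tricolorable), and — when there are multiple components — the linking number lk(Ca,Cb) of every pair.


V = 1
<D> = 1 (w = 0)
1 component over 12 crossings, w = 0
3 Fox colorings among 3^12, |V(-1)| = 1: not tricolorable
why: w = 0 (over 12 crossings) is diagram-only; (-A^3)^(0) removes it from V
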